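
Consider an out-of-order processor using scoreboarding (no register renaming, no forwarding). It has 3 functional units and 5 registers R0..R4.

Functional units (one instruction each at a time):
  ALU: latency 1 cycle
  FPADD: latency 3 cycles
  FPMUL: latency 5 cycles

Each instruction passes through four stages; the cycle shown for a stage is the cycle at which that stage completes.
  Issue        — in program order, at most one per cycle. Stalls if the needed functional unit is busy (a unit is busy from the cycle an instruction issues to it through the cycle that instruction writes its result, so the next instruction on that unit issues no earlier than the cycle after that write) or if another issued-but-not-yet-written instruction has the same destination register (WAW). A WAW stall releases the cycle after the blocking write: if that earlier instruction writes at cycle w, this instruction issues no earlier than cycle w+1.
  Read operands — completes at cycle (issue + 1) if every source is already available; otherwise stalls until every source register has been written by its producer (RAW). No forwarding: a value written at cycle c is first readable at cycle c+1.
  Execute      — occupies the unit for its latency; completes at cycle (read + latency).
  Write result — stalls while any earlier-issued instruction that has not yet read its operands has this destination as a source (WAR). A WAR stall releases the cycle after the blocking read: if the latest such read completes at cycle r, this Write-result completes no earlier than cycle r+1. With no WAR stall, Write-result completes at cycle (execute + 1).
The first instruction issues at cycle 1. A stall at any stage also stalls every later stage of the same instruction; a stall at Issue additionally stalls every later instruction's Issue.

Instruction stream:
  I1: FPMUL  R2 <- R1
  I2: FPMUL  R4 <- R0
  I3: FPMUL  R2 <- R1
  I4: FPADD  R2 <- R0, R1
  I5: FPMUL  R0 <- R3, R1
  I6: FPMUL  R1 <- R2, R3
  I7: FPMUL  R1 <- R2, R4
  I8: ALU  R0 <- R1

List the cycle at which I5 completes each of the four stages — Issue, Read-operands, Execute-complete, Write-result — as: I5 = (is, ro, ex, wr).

I1 -> (1, 2, 7, 8)
I2 -> (9, 10, 15, 16)  // struct: FPMUL busy until I1 writes@8
I3 -> (17, 18, 23, 24)  // struct: FPMUL busy until I2 writes@16
I4 -> (25, 26, 29, 30)  // WAW R2: wait I3 write@24
I5 -> (26, 27, 32, 33)
I6 -> (34, 35, 40, 41)  // struct: FPMUL busy until I5 writes@33
I7 -> (42, 43, 48, 49)  // struct: FPMUL busy until I6 writes@41
I8 -> (43, 50, 51, 52)  // RAW R1: wait I7 write@49

I5 = (26, 27, 32, 33)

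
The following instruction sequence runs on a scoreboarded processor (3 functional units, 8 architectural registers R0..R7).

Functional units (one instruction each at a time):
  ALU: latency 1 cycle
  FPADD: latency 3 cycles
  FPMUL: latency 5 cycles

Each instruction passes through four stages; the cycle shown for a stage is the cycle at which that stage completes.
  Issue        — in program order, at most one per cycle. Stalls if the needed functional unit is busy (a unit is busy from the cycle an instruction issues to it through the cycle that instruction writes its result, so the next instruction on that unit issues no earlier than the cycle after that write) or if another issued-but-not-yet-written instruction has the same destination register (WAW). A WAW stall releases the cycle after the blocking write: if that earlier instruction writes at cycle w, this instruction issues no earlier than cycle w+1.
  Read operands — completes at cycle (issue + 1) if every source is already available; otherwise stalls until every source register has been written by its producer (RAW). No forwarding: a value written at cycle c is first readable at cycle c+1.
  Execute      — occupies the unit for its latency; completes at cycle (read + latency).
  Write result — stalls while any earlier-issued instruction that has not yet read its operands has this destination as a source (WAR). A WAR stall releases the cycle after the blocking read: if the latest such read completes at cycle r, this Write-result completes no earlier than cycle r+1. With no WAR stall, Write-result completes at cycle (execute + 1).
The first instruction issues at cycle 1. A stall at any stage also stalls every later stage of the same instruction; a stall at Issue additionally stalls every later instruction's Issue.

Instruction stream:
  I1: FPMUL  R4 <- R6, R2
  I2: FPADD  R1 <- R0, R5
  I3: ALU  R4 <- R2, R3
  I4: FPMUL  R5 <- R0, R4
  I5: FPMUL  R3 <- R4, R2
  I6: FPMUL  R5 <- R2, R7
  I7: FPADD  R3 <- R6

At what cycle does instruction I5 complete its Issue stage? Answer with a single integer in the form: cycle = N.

t=1  I1→FPMUL
t=2  I1 RO · I2→FPADD
t=3  I2 RO
t=6  I2 EX
t=7  I1 EX · I2 WR R1
t=8  I1 WR R4
t=9  I3→ALU
t=10  I3 RO · I4→FPMUL
t=11  I3 EX
t=12  I3 WR R4
t=13  I4 RO
t=18  I4 EX
t=19  I4 WR R5
t=20  I5→FPMUL
t=21  I5 RO
t=26  I5 EX
t=27  I5 WR R3
t=28  I6→FPMUL
t=29  I6 RO · I7→FPADD
t=30  I7 RO
t=33  I7 EX
t=34  I6 EX · I7 WR R3
t=35  I6 WR R5

cycle = 20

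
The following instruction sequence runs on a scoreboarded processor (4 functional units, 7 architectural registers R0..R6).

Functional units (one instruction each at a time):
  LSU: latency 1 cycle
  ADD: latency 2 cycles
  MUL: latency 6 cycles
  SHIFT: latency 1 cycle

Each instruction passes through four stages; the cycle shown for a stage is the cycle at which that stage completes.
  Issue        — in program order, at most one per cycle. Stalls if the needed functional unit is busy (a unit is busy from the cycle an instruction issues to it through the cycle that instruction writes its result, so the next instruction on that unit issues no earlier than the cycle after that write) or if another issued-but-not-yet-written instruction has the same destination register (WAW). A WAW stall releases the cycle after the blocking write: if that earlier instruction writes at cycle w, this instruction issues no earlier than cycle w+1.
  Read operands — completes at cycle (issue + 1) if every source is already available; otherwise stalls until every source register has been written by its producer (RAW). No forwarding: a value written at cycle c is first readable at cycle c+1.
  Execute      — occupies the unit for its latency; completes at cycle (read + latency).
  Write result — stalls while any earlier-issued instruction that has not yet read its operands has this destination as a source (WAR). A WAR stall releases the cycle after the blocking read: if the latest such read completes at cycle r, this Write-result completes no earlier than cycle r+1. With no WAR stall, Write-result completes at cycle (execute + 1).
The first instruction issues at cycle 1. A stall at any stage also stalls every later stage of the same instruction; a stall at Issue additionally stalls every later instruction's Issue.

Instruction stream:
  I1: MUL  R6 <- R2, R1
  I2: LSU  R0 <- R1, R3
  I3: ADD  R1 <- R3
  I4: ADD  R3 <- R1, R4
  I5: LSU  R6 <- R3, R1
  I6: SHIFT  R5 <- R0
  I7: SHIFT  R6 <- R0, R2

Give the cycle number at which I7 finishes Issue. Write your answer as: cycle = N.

I1: IS=1 RO=2 EX=8 WR=9
I2: IS=2 RO=3 EX=4 WR=5
I3: IS=3 RO=4 EX=6 WR=7
I4: IS=8 RO=9 EX=11 WR=12  [struct: ADD busy until I3 writes@7]
I5: IS=10 RO=13 EX=14 WR=15  [WAW R6: wait I1 write@9; RAW R3: wait I4 write@12]
I6: IS=11 RO=12 EX=13 WR=14
I7: IS=16 RO=17 EX=18 WR=19  [WAW R6: wait I5 write@15]

cycle = 16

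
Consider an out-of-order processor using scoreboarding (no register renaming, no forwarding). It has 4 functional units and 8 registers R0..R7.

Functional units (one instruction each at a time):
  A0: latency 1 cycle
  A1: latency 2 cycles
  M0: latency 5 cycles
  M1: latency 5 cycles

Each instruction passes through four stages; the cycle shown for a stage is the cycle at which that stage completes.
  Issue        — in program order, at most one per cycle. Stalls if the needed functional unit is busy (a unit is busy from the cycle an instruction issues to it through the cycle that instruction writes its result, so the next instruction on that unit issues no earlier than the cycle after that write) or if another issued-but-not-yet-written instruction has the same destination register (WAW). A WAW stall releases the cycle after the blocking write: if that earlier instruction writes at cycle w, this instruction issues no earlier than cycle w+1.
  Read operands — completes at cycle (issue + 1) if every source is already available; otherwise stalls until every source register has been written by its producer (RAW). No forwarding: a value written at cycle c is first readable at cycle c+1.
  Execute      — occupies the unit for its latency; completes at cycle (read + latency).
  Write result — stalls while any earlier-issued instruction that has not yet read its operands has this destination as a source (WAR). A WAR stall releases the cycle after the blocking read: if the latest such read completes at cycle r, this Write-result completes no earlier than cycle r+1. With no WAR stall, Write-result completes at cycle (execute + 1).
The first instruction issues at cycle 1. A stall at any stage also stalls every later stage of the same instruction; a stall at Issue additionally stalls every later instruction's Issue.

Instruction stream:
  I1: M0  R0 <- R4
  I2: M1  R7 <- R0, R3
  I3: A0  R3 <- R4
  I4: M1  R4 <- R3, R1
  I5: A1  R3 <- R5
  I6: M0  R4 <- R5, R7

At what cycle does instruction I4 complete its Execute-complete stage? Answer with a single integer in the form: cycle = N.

cycle = 22

  I1 | 1 | 2 | 7 | 8
  I2 | 2 | 9 | 14 | 15   RAW R0: wait I1 write@8
  I3 | 3 | 4 | 5 | 10   WAR R3: wait I2 read@9
  I4 | 16 | 17 | 22 | 23   struct: M1 busy until I2 writes@15
  I5 | 17 | 18 | 20 | 21
  I6 | 24 | 25 | 30 | 31   WAW R4: wait I4 write@23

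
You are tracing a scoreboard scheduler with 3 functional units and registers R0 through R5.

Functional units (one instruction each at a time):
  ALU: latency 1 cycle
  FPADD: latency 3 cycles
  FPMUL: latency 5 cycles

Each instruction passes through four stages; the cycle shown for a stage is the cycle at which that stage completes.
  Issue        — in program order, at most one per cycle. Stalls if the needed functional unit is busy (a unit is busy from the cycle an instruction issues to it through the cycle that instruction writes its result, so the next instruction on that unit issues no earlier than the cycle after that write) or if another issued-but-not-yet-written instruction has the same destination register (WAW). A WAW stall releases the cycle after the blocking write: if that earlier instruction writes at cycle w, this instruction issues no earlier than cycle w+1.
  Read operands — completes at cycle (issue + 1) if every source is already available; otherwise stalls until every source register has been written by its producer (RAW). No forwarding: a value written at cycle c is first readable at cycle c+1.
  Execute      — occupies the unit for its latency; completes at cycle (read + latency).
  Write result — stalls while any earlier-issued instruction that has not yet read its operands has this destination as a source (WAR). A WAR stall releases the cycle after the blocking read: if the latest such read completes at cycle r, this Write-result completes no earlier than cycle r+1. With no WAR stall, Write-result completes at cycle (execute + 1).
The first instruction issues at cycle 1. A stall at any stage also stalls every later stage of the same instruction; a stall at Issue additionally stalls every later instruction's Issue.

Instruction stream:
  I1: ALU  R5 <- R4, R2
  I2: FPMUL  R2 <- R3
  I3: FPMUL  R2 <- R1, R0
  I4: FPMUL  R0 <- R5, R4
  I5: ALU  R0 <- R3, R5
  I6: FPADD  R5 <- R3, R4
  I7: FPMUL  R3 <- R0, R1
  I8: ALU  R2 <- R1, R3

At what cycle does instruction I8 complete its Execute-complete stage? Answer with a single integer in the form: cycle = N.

[1] I1 dispatched to ALU
[2] I1 operands ready, I2 dispatched to FPMUL
[3] I1 complete, I2 operands ready
[4] R5←I1
[8] I2 complete
[9] R2←I2
[10] I3 dispatched to FPMUL
[11] I3 operands ready
[16] I3 complete
[17] R2←I3
[18] I4 dispatched to FPMUL
[19] I4 operands ready
[24] I4 complete
[25] R0←I4
[26] I5 dispatched to ALU
[27] I5 operands ready, I6 dispatched to FPADD
[28] I5 complete, I6 operands ready, I7 dispatched to FPMUL
[29] R0←I5
[30] I7 operands ready, I8 dispatched to ALU
[31] I6 complete
[32] R5←I6
[35] I7 complete
[36] R3←I7
[37] I8 operands ready
[38] I8 complete
[39] R2←I8

cycle = 38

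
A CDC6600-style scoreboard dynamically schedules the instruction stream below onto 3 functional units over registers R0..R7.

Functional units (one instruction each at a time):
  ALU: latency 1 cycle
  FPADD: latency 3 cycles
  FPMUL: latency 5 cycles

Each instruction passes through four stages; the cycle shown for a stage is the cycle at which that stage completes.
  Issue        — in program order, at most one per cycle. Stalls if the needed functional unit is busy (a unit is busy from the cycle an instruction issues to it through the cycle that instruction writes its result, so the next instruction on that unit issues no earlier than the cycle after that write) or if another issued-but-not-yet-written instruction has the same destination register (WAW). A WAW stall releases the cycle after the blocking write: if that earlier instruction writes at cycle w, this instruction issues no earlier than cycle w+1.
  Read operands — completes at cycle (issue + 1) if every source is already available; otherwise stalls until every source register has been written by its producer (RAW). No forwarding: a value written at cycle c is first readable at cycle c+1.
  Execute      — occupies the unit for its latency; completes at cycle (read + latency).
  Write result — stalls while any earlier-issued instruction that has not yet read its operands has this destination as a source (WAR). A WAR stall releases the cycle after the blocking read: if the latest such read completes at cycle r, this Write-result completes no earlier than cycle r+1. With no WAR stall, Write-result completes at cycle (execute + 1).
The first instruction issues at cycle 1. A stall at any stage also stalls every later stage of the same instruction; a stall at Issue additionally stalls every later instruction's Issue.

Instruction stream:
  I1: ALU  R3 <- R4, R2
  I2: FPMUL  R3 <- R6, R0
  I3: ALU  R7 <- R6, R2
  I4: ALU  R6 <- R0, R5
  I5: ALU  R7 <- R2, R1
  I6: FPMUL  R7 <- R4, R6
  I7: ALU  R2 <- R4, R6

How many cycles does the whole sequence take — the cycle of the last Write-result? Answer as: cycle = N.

cycle = 25

I1: IS=1 RO=2 EX=3 WR=4
I2: IS=5 RO=6 EX=11 WR=12  [WAW R3: wait I1 write@4]
I3: IS=6 RO=7 EX=8 WR=9
I4: IS=10 RO=11 EX=12 WR=13  [struct: ALU busy until I3 writes@9]
I5: IS=14 RO=15 EX=16 WR=17  [struct: ALU busy until I4 writes@13]
I6: IS=18 RO=19 EX=24 WR=25  [WAW R7: wait I5 write@17]
I7: IS=19 RO=20 EX=21 WR=22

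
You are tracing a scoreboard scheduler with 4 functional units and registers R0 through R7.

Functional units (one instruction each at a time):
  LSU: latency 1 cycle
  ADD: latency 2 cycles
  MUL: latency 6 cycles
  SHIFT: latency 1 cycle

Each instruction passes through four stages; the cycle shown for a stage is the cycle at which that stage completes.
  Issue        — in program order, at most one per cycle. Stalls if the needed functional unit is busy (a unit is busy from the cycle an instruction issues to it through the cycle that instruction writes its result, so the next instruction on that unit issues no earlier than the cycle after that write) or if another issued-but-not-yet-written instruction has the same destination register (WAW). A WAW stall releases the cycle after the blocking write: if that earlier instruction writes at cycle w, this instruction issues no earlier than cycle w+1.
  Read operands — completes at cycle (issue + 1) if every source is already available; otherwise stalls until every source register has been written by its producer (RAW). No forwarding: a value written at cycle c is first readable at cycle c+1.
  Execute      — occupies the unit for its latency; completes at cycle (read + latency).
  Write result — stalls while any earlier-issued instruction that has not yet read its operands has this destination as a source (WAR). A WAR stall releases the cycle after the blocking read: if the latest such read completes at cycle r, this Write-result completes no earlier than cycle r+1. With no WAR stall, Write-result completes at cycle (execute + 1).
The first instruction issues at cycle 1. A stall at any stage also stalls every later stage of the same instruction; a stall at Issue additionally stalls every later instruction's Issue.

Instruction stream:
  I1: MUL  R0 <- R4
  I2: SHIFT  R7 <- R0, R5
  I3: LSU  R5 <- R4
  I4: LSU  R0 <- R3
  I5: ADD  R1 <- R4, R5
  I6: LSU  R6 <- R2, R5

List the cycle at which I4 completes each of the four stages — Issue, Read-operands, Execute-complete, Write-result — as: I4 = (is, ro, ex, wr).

I4 = (12, 13, 14, 15)

c1: issue I1 (MUL)
c2: I1 read-ops | issue I2 (SHIFT)
c3: issue I3 (LSU)
c4: I3 read-ops
c5: I3 finished on LSU
c8: I1 finished on MUL
c9: I1→R0
c10: I2 read-ops
c11: I2 finished on SHIFT | I3→R5
c12: I2→R7 | issue I4 (LSU)
c13: I4 read-ops | issue I5 (ADD)
c14: I4 finished on LSU | I5 read-ops
c15: I4→R0
c16: I5 finished on ADD | issue I6 (LSU)
c17: I5→R1 | I6 read-ops
c18: I6 finished on LSU
c19: I6→R6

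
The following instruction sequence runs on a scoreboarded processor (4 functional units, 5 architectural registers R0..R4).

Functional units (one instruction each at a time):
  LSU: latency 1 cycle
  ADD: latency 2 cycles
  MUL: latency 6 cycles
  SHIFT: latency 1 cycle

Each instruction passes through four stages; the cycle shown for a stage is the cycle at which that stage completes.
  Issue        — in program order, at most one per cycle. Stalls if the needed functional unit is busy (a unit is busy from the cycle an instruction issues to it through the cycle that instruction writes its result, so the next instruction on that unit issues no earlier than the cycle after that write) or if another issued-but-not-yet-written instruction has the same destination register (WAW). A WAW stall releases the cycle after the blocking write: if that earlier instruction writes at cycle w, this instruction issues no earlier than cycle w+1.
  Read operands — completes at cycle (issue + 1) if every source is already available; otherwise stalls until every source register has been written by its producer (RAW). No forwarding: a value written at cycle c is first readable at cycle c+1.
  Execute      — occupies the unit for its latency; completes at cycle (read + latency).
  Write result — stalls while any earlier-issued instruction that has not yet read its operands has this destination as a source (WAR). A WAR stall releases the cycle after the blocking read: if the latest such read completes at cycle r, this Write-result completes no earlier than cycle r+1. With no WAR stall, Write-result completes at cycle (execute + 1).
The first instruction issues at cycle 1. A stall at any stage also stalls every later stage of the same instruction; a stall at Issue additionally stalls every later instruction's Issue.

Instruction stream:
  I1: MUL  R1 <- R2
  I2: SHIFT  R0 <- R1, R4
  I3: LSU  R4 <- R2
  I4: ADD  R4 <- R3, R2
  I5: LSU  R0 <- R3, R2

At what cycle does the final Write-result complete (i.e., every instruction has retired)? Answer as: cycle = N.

cycle = 16

c1: I1→MUL
c2: I1 RO | I2→SHIFT
c3: I3→LSU
c4: I3 RO
c5: I3 EX
c8: I1 EX
c9: I1 WR R1
c10: I2 RO
c11: I2 EX | I3 WR R4
c12: I2 WR R0 | I4→ADD
c13: I4 RO | I5→LSU
c14: I5 RO
c15: I4 EX | I5 EX
c16: I4 WR R4 | I5 WR R0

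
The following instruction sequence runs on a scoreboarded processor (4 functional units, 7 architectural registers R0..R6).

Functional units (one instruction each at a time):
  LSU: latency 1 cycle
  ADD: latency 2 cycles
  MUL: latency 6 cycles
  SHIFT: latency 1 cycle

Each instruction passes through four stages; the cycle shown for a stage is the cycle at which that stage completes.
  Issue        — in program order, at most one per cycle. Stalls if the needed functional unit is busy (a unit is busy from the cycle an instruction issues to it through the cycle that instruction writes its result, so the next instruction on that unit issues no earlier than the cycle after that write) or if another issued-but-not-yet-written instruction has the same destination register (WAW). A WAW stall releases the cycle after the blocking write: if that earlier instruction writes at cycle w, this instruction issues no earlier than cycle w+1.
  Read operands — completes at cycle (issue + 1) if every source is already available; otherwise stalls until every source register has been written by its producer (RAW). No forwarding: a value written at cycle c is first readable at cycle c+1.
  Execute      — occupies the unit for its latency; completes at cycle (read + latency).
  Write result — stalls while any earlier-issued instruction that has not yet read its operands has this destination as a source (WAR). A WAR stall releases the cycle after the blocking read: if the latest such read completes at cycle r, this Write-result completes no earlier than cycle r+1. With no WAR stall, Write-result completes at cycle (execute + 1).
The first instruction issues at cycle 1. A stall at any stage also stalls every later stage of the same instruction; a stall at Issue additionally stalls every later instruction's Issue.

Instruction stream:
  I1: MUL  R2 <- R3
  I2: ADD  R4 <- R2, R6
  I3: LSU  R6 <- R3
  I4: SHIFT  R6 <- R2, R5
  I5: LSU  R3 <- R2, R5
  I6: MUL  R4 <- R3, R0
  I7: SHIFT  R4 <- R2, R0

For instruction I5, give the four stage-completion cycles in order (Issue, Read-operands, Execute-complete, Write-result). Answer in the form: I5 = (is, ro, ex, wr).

I1 -> (1, 2, 8, 9)
I2 -> (2, 10, 12, 13)  // RAW R2: wait I1 write@9
I3 -> (3, 4, 5, 11)  // WAR R6: wait I2 read@10
I4 -> (12, 13, 14, 15)  // WAW R6: wait I3 write@11
I5 -> (13, 14, 15, 16)
I6 -> (14, 17, 23, 24)  // RAW R3: wait I5 write@16
I7 -> (25, 26, 27, 28)  // WAW R4: wait I6 write@24

I5 = (13, 14, 15, 16)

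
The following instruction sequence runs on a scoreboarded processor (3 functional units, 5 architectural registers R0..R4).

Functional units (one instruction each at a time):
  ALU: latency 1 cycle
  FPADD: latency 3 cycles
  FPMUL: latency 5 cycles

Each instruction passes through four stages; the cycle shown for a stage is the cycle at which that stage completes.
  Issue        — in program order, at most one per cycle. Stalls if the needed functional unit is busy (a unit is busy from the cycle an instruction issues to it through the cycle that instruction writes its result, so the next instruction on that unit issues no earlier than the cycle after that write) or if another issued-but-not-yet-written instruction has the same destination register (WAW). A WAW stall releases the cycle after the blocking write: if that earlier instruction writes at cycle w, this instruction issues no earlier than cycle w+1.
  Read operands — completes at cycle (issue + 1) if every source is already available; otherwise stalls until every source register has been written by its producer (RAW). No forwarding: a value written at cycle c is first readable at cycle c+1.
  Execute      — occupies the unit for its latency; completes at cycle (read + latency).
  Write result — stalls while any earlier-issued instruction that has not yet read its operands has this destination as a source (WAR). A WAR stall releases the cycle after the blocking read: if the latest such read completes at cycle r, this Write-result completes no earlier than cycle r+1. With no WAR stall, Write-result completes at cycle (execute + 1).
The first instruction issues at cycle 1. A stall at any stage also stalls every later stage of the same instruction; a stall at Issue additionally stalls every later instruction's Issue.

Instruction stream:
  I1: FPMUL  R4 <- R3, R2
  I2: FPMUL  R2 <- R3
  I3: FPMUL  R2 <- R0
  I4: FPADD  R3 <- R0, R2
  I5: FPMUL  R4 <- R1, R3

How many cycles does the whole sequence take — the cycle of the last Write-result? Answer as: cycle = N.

cycle 1: I1 issues→FPMUL
cycle 2: I1 reads
cycle 7: I1 exec-done
cycle 8: I1 writes R4
cycle 9: I2 issues→FPMUL
cycle 10: I2 reads
cycle 15: I2 exec-done
cycle 16: I2 writes R2
cycle 17: I3 issues→FPMUL
cycle 18: I3 reads, I4 issues→FPADD
cycle 23: I3 exec-done
cycle 24: I3 writes R2
cycle 25: I4 reads, I5 issues→FPMUL
cycle 28: I4 exec-done
cycle 29: I4 writes R3
cycle 30: I5 reads
cycle 35: I5 exec-done
cycle 36: I5 writes R4

cycle = 36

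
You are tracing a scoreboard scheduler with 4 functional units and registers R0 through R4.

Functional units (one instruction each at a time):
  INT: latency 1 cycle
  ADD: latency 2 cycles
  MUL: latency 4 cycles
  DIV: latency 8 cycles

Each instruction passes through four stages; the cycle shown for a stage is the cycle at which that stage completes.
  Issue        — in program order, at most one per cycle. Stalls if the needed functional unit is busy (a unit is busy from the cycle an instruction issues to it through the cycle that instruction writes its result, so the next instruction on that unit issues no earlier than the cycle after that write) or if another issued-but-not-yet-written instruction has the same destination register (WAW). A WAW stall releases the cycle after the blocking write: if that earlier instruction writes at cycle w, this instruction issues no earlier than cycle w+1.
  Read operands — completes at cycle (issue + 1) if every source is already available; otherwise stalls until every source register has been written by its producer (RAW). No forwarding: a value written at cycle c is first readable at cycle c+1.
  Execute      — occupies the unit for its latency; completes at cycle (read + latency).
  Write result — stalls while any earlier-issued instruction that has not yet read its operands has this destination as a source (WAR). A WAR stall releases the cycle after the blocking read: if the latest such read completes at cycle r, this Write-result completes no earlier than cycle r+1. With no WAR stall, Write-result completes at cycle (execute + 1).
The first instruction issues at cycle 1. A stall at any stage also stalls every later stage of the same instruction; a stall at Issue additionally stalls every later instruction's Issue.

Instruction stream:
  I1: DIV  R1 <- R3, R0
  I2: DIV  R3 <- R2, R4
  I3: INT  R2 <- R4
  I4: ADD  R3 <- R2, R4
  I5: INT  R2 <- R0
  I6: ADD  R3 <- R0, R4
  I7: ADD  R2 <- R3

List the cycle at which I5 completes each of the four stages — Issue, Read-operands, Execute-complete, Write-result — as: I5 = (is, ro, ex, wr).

I1 -> (1, 2, 10, 11)
I2 -> (12, 13, 21, 22)  // struct: DIV busy until I1 writes@11
I3 -> (13, 14, 15, 16)
I4 -> (23, 24, 26, 27)  // WAW R3: wait I2 write@22
I5 -> (24, 25, 26, 27)
I6 -> (28, 29, 31, 32)  // struct: ADD busy until I4 writes@27
I7 -> (33, 34, 36, 37)  // struct: ADD busy until I6 writes@32

I5 = (24, 25, 26, 27)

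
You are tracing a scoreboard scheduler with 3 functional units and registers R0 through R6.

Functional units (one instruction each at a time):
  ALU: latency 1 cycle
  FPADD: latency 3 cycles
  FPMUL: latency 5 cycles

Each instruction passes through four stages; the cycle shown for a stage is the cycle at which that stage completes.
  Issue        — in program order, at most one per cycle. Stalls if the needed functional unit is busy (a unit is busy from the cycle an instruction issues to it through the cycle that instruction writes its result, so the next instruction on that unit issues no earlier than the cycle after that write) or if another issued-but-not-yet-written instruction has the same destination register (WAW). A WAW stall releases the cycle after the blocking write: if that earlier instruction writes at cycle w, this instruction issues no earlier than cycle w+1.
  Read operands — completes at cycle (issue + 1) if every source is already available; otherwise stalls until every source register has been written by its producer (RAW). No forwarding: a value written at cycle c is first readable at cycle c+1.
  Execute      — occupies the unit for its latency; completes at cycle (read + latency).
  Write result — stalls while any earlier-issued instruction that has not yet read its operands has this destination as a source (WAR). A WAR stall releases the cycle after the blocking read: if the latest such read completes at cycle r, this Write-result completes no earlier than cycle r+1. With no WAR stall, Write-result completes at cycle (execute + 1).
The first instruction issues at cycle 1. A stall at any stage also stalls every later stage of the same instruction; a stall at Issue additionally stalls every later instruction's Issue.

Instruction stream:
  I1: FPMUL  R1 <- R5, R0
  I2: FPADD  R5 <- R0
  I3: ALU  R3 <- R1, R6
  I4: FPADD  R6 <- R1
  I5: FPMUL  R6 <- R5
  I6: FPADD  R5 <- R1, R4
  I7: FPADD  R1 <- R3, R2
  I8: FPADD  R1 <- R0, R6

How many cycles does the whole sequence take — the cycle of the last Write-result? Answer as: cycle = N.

I1 -> (1, 2, 7, 8)
I2 -> (2, 3, 6, 7)
I3 -> (3, 9, 10, 11)  // RAW R1: wait I1 write@8
I4 -> (8, 9, 12, 13)  // struct: FPADD busy until I2 writes@7
I5 -> (14, 15, 20, 21)  // WAW R6: wait I4 write@13
I6 -> (15, 16, 19, 20)
I7 -> (21, 22, 25, 26)  // struct: FPADD busy until I6 writes@20
I8 -> (27, 28, 31, 32)  // struct: FPADD busy until I7 writes@26

cycle = 32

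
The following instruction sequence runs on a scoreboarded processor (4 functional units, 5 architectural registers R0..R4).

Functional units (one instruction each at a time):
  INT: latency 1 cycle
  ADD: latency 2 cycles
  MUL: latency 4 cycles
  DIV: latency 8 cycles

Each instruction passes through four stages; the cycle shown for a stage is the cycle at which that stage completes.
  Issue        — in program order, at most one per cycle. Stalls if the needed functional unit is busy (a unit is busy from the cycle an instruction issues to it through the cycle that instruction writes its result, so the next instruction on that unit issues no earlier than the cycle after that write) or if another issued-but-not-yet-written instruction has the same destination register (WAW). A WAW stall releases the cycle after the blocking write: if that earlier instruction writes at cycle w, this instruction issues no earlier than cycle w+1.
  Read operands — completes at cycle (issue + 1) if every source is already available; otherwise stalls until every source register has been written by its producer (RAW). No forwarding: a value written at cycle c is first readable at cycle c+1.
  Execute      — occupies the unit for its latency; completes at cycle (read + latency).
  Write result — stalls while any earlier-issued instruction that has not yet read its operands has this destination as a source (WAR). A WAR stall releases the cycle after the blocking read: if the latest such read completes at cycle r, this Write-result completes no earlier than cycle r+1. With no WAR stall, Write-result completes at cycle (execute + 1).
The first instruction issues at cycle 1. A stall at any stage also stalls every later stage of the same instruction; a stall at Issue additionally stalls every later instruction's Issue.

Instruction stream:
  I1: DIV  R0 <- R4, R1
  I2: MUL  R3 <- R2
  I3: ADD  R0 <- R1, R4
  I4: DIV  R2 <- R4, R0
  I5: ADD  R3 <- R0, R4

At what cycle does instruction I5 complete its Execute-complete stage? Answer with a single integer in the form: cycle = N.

[I1] 1/2/10/11
[I2] 2/3/7/8
[I3] 12/13/15/16  (WAW R0: wait I1 write@11)
[I4] 13/17/25/26  (RAW R0: wait I3 write@16)
[I5] 17/18/20/21  (struct: ADD busy until I3 writes@16)

cycle = 20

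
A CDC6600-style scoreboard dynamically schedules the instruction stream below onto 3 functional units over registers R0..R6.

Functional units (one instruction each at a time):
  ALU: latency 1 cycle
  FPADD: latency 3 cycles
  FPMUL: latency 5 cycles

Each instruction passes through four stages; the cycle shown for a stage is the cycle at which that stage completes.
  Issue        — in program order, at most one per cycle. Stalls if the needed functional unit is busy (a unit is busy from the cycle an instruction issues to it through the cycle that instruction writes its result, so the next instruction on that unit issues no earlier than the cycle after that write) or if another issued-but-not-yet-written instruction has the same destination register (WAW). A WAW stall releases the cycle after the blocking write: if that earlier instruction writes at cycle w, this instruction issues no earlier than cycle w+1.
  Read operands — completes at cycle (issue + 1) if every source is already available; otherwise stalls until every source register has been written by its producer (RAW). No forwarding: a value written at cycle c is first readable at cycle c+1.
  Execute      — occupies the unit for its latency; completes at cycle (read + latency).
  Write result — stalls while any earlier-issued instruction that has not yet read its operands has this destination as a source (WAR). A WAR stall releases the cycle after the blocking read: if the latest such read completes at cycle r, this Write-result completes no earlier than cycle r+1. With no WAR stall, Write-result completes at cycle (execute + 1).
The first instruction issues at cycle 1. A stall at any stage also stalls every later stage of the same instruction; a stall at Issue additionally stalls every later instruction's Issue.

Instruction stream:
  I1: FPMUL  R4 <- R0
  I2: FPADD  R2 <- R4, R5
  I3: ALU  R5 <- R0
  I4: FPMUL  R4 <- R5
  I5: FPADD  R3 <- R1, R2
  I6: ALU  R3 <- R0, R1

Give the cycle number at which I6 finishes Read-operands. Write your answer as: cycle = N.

c1: I1 issues→FPMUL
c2: I1 reads, I2 issues→FPADD
c3: I3 issues→ALU
c4: I3 reads
c5: I3 exec-done
c7: I1 exec-done
c8: I1 writes R4
c9: I2 reads, I4 issues→FPMUL
c10: I3 writes R5
c11: I4 reads
c12: I2 exec-done
c13: I2 writes R2
c14: I5 issues→FPADD
c15: I5 reads
c16: I4 exec-done
c17: I4 writes R4
c18: I5 exec-done
c19: I5 writes R3
c20: I6 issues→ALU
c21: I6 reads
c22: I6 exec-done
c23: I6 writes R3

cycle = 21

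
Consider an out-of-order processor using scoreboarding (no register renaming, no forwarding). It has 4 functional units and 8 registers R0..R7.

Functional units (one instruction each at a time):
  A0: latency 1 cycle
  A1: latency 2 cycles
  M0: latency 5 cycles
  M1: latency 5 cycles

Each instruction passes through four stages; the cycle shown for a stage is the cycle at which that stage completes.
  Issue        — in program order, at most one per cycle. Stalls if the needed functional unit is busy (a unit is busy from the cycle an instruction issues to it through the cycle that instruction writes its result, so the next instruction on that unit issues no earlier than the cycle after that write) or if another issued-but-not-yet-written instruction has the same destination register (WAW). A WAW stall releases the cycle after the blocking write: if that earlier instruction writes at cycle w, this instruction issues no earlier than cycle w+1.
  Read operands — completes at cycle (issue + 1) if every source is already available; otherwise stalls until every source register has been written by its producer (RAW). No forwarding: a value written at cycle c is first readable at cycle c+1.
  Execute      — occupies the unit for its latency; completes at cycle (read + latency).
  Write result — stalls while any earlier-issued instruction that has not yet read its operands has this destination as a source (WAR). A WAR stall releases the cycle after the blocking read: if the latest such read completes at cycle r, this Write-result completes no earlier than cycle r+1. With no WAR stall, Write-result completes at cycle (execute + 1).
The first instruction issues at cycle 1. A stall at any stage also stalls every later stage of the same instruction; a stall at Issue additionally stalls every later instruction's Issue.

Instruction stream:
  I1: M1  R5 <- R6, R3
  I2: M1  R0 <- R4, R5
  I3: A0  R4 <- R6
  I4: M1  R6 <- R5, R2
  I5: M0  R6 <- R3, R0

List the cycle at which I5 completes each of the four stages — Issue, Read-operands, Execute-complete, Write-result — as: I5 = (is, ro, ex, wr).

[1] I1→M1
[2] I1 RO
[7] I1 EX
[8] I1 WR R5
[9] I2→M1
[10] I2 RO · I3→A0
[11] I3 RO
[12] I3 EX
[13] I3 WR R4
[15] I2 EX
[16] I2 WR R0
[17] I4→M1
[18] I4 RO
[23] I4 EX
[24] I4 WR R6
[25] I5→M0
[26] I5 RO
[31] I5 EX
[32] I5 WR R6

I5 = (25, 26, 31, 32)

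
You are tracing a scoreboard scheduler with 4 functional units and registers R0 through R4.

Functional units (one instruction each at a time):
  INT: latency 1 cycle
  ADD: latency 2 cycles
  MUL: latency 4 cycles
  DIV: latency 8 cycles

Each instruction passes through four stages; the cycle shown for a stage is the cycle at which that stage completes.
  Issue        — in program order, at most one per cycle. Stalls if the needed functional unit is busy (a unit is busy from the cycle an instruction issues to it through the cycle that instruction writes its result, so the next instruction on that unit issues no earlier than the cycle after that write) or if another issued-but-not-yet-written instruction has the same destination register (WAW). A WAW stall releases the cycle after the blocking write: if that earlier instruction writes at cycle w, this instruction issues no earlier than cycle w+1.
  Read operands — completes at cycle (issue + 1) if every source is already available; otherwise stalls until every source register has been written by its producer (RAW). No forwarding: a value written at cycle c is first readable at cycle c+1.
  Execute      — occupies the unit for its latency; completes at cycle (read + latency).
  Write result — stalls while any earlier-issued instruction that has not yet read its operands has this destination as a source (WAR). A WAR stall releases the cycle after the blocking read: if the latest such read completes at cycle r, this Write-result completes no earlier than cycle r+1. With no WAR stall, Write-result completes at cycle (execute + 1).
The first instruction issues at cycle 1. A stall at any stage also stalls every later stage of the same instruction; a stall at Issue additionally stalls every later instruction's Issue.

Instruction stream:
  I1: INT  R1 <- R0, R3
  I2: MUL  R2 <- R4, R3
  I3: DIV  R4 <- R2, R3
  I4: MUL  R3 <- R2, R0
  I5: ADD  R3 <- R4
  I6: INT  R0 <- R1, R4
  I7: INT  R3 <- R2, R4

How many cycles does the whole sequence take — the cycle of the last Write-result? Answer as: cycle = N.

I1 -> (1, 2, 3, 4)
I2 -> (2, 3, 7, 8)
I3 -> (3, 9, 17, 18)  // RAW R2: wait I2 write@8
I4 -> (9, 10, 14, 15)  // struct: MUL busy until I2 writes@8
I5 -> (16, 19, 21, 22)  // WAW R3: wait I4 write@15, RAW R4: wait I3 write@18
I6 -> (17, 19, 20, 21)  // RAW R4: wait I3 write@18
I7 -> (23, 24, 25, 26)  // WAW R3: wait I5 write@22

cycle = 26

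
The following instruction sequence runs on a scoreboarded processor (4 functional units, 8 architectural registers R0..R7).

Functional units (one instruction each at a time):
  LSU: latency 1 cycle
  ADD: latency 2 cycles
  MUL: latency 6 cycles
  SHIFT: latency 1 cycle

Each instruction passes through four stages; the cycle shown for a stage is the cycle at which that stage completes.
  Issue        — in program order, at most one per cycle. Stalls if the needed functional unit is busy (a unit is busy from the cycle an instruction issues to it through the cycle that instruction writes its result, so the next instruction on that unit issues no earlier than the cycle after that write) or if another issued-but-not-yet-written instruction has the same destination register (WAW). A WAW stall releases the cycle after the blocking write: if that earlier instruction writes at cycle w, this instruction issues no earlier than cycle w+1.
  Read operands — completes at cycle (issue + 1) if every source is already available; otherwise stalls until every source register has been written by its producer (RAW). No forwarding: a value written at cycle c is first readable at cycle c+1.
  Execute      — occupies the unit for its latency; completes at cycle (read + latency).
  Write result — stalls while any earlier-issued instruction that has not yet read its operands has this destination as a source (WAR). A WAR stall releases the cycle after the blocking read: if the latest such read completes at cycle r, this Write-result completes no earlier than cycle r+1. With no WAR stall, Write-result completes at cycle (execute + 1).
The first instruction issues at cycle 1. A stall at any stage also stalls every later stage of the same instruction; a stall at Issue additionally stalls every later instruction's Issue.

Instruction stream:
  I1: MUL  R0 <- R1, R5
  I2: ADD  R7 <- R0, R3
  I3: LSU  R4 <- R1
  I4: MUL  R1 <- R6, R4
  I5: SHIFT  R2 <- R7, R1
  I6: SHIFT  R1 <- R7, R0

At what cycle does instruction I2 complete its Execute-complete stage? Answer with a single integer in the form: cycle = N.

cycle = 12

I1  is:1  ro:2  ex:8  wr:9
I2  is:2  ro:10  ex:12  wr:13  — RAW R0: wait I1 write@9
I3  is:3  ro:4  ex:5  wr:6
I4  is:10  ro:11  ex:17  wr:18  — struct: MUL busy until I1 writes@9
I5  is:11  ro:19  ex:20  wr:21  — RAW R1: wait I4 write@18
I6  is:22  ro:23  ex:24  wr:25  — struct: SHIFT busy until I5 writes@21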